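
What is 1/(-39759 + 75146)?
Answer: 1/35387 ≈ 2.8259e-5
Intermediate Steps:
1/(-39759 + 75146) = 1/35387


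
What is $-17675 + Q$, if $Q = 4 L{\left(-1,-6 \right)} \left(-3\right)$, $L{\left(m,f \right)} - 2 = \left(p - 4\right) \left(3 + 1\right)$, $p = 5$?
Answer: $-17747$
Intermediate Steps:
$L{\left(m,f \right)} = 6$ ($L{\left(m,f \right)} = 2 + \left(5 - 4\right) \left(3 + 1\right) = 2 + 1 \cdot 4 = 2 + 4 = 6$)
$Q = -72$ ($Q = 4 \cdot 6 \left(-3\right) = 24 \left(-3\right) = -72$)
$-17675 + Q = -17675 - 72 = -17747$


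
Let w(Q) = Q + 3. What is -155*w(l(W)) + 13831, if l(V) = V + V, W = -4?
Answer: 14606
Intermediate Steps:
l(V) = 2*V
w(Q) = 3 + Q
-155*w(l(W)) + 13831 = -155*(3 + 2*(-4)) + 13831 = -155*(3 - 8) + 13831 = -155*(-5) + 13831 = 775 + 13831 = 14606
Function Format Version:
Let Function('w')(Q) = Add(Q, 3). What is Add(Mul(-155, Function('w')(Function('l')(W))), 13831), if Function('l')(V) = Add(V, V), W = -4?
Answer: 14606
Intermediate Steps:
Function('l')(V) = Mul(2, V)
Function('w')(Q) = Add(3, Q)
Add(Mul(-155, Function('w')(Function('l')(W))), 13831) = Add(Mul(-155, Add(3, Mul(2, -4))), 13831) = Add(Mul(-155, Add(3, -8)), 13831) = Add(Mul(-155, -5), 13831) = Add(775, 13831) = 14606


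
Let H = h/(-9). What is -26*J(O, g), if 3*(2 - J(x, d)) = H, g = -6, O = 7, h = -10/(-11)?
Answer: -15704/297 ≈ -52.875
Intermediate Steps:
h = 10/11 (h = -10*(-1/11) = 10/11 ≈ 0.90909)
H = -10/99 (H = (10/11)/(-9) = (10/11)*(-1/9) = -10/99 ≈ -0.10101)
J(x, d) = 604/297 (J(x, d) = 2 - 1/3*(-10/99) = 2 + 10/297 = 604/297)
-26*J(O, g) = -26*604/297 = -15704/297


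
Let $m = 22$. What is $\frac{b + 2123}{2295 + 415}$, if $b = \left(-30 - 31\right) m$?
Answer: $\frac{781}{2710} \approx 0.28819$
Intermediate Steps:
$b = -1342$ ($b = \left(-30 - 31\right) 22 = \left(-61\right) 22 = -1342$)
$\frac{b + 2123}{2295 + 415} = \frac{-1342 + 2123}{2295 + 415} = \frac{781}{2710}$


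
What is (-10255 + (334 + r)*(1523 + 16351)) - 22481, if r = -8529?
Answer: -146510166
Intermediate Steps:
(-10255 + (334 + r)*(1523 + 16351)) - 22481 = (-10255 + (334 - 8529)*(1523 + 16351)) - 22481 = (-10255 - 8195*17874) - 22481 = (-10255 - 146477430) - 22481 = -146487685 - 22481 = -146510166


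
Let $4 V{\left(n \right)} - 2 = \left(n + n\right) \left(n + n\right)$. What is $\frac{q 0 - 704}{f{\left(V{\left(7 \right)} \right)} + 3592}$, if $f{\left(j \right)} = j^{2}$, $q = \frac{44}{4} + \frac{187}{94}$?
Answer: $- \frac{2816}{24169} \approx -0.11651$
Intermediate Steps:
$V{\left(n \right)} = \frac{1}{2} + n^{2}$ ($V{\left(n \right)} = \frac{1}{2} + \frac{\left(n + n\right) \left(n + n\right)}{4} = \frac{1}{2} + \frac{2 n 2 n}{4} = \frac{1}{2} + \frac{4 n^{2}}{4} = \frac{1}{2} + n^{2}$)
$q = \frac{1221}{94}$ ($q = 44 \cdot \frac{1}{4} + 187 \cdot \frac{1}{94} = 11 + \frac{187}{94} = \frac{1221}{94} \approx 12.989$)
$\frac{q 0 - 704}{f{\left(V{\left(7 \right)} \right)} + 3592} = \frac{\frac{1221}{94} \cdot 0 - 704}{\left(\frac{1}{2} + 7^{2}\right)^{2} + 3592} = \frac{0 - 704}{\left(\frac{1}{2} + 49\right)^{2} + 3592} = - \frac{704}{\left(\frac{99}{2}\right)^{2} + 3592} = - \frac{704}{\frac{9801}{4} + 3592} = - \frac{704}{\frac{24169}{4}} = \left(-704\right) \frac{4}{24169} = - \frac{2816}{24169}$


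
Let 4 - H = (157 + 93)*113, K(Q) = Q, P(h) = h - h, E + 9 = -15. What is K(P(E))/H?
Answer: 0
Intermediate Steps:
E = -24 (E = -9 - 15 = -24)
P(h) = 0
H = -28246 (H = 4 - (157 + 93)*113 = 4 - 250*113 = 4 - 1*28250 = 4 - 28250 = -28246)
K(P(E))/H = 0/(-28246) = 0*(-1/28246) = 0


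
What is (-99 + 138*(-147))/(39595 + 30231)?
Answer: -20385/69826 ≈ -0.29194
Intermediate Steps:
(-99 + 138*(-147))/(39595 + 30231) = (-99 - 20286)/69826 = -20385*1/69826 = -20385/69826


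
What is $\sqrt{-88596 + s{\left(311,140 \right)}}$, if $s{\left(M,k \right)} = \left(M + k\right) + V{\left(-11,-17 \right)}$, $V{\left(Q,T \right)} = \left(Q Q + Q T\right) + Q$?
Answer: $2 i \sqrt{21962} \approx 296.39 i$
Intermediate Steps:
$V{\left(Q,T \right)} = Q + Q^{2} + Q T$ ($V{\left(Q,T \right)} = \left(Q^{2} + Q T\right) + Q = Q + Q^{2} + Q T$)
$s{\left(M,k \right)} = 297 + M + k$ ($s{\left(M,k \right)} = \left(M + k\right) - 11 \left(1 - 11 - 17\right) = \left(M + k\right) - -297 = \left(M + k\right) + 297 = 297 + M + k$)
$\sqrt{-88596 + s{\left(311,140 \right)}} = \sqrt{-88596 + \left(297 + 311 + 140\right)} = \sqrt{-88596 + 748} = \sqrt{-87848} = 2 i \sqrt{21962}$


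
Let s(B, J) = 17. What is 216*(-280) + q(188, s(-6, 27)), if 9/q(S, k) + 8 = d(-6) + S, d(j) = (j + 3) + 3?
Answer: -1209599/20 ≈ -60480.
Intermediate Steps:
d(j) = 6 + j (d(j) = (3 + j) + 3 = 6 + j)
q(S, k) = 9/(-8 + S) (q(S, k) = 9/(-8 + ((6 - 6) + S)) = 9/(-8 + (0 + S)) = 9/(-8 + S))
216*(-280) + q(188, s(-6, 27)) = 216*(-280) + 9/(-8 + 188) = -60480 + 9/180 = -60480 + 9*(1/180) = -60480 + 1/20 = -1209599/20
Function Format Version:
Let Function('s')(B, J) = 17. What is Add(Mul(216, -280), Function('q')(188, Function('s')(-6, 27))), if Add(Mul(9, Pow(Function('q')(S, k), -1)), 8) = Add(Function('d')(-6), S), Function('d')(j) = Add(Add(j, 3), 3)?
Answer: Rational(-1209599, 20) ≈ -60480.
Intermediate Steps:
Function('d')(j) = Add(6, j) (Function('d')(j) = Add(Add(3, j), 3) = Add(6, j))
Function('q')(S, k) = Mul(9, Pow(Add(-8, S), -1)) (Function('q')(S, k) = Mul(9, Pow(Add(-8, Add(Add(6, -6), S)), -1)) = Mul(9, Pow(Add(-8, Add(0, S)), -1)) = Mul(9, Pow(Add(-8, S), -1)))
Add(Mul(216, -280), Function('q')(188, Function('s')(-6, 27))) = Add(Mul(216, -280), Mul(9, Pow(Add(-8, 188), -1))) = Add(-60480, Mul(9, Pow(180, -1))) = Add(-60480, Mul(9, Rational(1, 180))) = Add(-60480, Rational(1, 20)) = Rational(-1209599, 20)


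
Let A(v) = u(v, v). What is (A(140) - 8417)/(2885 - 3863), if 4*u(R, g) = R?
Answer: 1397/163 ≈ 8.5706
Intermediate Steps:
u(R, g) = R/4
A(v) = v/4
(A(140) - 8417)/(2885 - 3863) = ((¼)*140 - 8417)/(2885 - 3863) = (35 - 8417)/(-978) = -8382*(-1/978) = 1397/163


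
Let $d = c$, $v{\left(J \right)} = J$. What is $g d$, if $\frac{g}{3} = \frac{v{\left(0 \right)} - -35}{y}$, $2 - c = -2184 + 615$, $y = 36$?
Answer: $\frac{54985}{12} \approx 4582.1$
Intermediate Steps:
$c = 1571$ ($c = 2 - \left(-2184 + 615\right) = 2 - -1569 = 2 + 1569 = 1571$)
$d = 1571$
$g = \frac{35}{12}$ ($g = 3 \frac{0 - -35}{36} = 3 \left(0 + 35\right) \frac{1}{36} = 3 \cdot 35 \cdot \frac{1}{36} = 3 \cdot \frac{35}{36} = \frac{35}{12} \approx 2.9167$)
$g d = \frac{35}{12} \cdot 1571 = \frac{54985}{12}$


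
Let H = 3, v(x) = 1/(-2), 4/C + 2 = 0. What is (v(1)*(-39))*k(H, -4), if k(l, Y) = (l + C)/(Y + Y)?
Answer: -39/16 ≈ -2.4375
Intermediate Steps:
C = -2 (C = 4/(-2 + 0) = 4/(-2) = 4*(-½) = -2)
v(x) = -½
k(l, Y) = (-2 + l)/(2*Y) (k(l, Y) = (l - 2)/(Y + Y) = (-2 + l)/((2*Y)) = (-2 + l)*(1/(2*Y)) = (-2 + l)/(2*Y))
(v(1)*(-39))*k(H, -4) = (-½*(-39))*((½)*(-2 + 3)/(-4)) = 39*((½)*(-¼)*1)/2 = (39/2)*(-⅛) = -39/16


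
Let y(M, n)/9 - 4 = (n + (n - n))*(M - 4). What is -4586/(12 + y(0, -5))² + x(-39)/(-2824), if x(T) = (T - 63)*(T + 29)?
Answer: -4123409/9175176 ≈ -0.44941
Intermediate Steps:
x(T) = (-63 + T)*(29 + T)
y(M, n) = 36 + 9*n*(-4 + M) (y(M, n) = 36 + 9*((n + (n - n))*(M - 4)) = 36 + 9*((n + 0)*(-4 + M)) = 36 + 9*(n*(-4 + M)) = 36 + 9*n*(-4 + M))
-4586/(12 + y(0, -5))² + x(-39)/(-2824) = -4586/(12 + (36 - 36*(-5) + 9*0*(-5)))² + (-1827 + (-39)² - 34*(-39))/(-2824) = -4586/(12 + (36 + 180 + 0))² + (-1827 + 1521 + 1326)*(-1/2824) = -4586/(12 + 216)² + 1020*(-1/2824) = -4586/(228²) - 255/706 = -4586/51984 - 255/706 = -4586*1/51984 - 255/706 = -2293/25992 - 255/706 = -4123409/9175176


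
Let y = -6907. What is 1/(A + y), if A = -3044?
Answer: -1/9951 ≈ -0.00010049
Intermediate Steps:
1/(A + y) = 1/(-3044 - 6907) = 1/(-9951) = -1/9951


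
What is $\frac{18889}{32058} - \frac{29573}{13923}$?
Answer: $- \frac{650579}{423878} \approx -1.5348$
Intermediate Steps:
$\frac{18889}{32058} - \frac{29573}{13923} = 18889 \cdot \frac{1}{32058} - \frac{29573}{13923} = \frac{1453}{2466} - \frac{29573}{13923} = - \frac{650579}{423878}$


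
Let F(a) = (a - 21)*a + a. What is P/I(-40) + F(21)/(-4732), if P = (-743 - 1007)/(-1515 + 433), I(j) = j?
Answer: -32821/731432 ≈ -0.044872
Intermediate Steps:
F(a) = a + a*(-21 + a) (F(a) = (-21 + a)*a + a = a*(-21 + a) + a = a + a*(-21 + a))
P = 875/541 (P = -1750/(-1082) = -1750*(-1/1082) = 875/541 ≈ 1.6174)
P/I(-40) + F(21)/(-4732) = (875/541)/(-40) + (21*(-20 + 21))/(-4732) = (875/541)*(-1/40) + (21*1)*(-1/4732) = -175/4328 + 21*(-1/4732) = -175/4328 - 3/676 = -32821/731432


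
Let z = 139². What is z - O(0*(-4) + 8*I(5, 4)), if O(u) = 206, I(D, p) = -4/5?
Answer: 19115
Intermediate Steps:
I(D, p) = -⅘ (I(D, p) = -4*⅕ = -⅘)
z = 19321
z - O(0*(-4) + 8*I(5, 4)) = 19321 - 1*206 = 19321 - 206 = 19115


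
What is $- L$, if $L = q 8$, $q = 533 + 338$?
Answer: $-6968$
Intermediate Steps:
$q = 871$
$L = 6968$ ($L = 871 \cdot 8 = 6968$)
$- L = \left(-1\right) 6968 = -6968$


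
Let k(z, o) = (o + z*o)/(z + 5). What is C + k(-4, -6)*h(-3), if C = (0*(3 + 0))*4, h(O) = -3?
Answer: -54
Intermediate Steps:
k(z, o) = (o + o*z)/(5 + z)
C = 0 (C = (0*3)*4 = 0*4 = 0)
C + k(-4, -6)*h(-3) = 0 - 6*(1 - 4)/(5 - 4)*(-3) = 0 - 6*(-3)/1*(-3) = 0 - 6*1*(-3)*(-3) = 0 + 18*(-3) = 0 - 54 = -54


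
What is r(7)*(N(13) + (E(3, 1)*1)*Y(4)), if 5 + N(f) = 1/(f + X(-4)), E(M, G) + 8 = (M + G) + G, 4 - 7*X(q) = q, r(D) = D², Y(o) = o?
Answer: -82124/99 ≈ -829.54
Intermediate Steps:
X(q) = 4/7 - q/7
E(M, G) = -8 + M + 2*G (E(M, G) = -8 + ((M + G) + G) = -8 + ((G + M) + G) = -8 + (M + 2*G) = -8 + M + 2*G)
N(f) = -5 + 1/(8/7 + f) (N(f) = -5 + 1/(f + (4/7 - ⅐*(-4))) = -5 + 1/(f + (4/7 + 4/7)) = -5 + 1/(f + 8/7) = -5 + 1/(8/7 + f))
r(7)*(N(13) + (E(3, 1)*1)*Y(4)) = 7²*((-33 - 35*13)/(8 + 7*13) + ((-8 + 3 + 2*1)*1)*4) = 49*((-33 - 455)/(8 + 91) + ((-8 + 3 + 2)*1)*4) = 49*(-488/99 - 3*1*4) = 49*((1/99)*(-488) - 3*4) = 49*(-488/99 - 12) = 49*(-1676/99) = -82124/99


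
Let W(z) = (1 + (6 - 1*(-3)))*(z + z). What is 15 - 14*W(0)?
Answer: 15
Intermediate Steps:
W(z) = 20*z (W(z) = (1 + (6 + 3))*(2*z) = (1 + 9)*(2*z) = 10*(2*z) = 20*z)
15 - 14*W(0) = 15 - 280*0 = 15 - 14*0 = 15 + 0 = 15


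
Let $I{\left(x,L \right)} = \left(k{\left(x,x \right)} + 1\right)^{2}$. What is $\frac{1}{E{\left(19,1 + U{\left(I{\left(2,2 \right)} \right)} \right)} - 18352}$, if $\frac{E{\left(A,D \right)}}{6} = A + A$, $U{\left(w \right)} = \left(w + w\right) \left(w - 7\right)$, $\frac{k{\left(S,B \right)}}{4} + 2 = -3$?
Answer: $- \frac{1}{18124} \approx -5.5175 \cdot 10^{-5}$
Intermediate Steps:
$k{\left(S,B \right)} = -20$ ($k{\left(S,B \right)} = -8 + 4 \left(-3\right) = -8 - 12 = -20$)
$I{\left(x,L \right)} = 361$ ($I{\left(x,L \right)} = \left(-20 + 1\right)^{2} = \left(-19\right)^{2} = 361$)
$U{\left(w \right)} = 2 w \left(-7 + w\right)$
$E{\left(A,D \right)} = 12 A$ ($E{\left(A,D \right)} = 6 \left(A + A\right) = 6 \cdot 2 A = 12 A$)
$\frac{1}{E{\left(19,1 + U{\left(I{\left(2,2 \right)} \right)} \right)} - 18352} = \frac{1}{12 \cdot 19 - 18352} = \frac{1}{228 - 18352} = \frac{1}{-18124} = - \frac{1}{18124}$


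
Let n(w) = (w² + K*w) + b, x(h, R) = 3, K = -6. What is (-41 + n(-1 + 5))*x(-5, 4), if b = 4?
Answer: -135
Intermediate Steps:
n(w) = 4 + w² - 6*w (n(w) = (w² - 6*w) + 4 = 4 + w² - 6*w)
(-41 + n(-1 + 5))*x(-5, 4) = (-41 + (4 + (-1 + 5)² - 6*(-1 + 5)))*3 = (-41 + (4 + 4² - 6*4))*3 = (-41 + (4 + 16 - 24))*3 = (-41 - 4)*3 = -45*3 = -135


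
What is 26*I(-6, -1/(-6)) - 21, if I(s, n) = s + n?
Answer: -518/3 ≈ -172.67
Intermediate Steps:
I(s, n) = n + s
26*I(-6, -1/(-6)) - 21 = 26*(-1/(-6) - 6) - 21 = 26*(-1*(-⅙) - 6) - 21 = 26*(⅙ - 6) - 21 = 26*(-35/6) - 21 = -455/3 - 21 = -518/3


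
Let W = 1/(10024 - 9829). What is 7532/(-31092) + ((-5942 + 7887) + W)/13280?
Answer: -53558457/559137800 ≈ -0.095788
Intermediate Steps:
W = 1/195 ≈ 0.0051282
7532/(-31092) + ((-5942 + 7887) + W)/13280 = 7532/(-31092) + ((-5942 + 7887) + 1/195)/13280 = 7532*(-1/31092) + (1945 + 1/195)*(1/13280) = -1883/7773 + (379276/195)*(1/13280) = -1883/7773 + 94819/647400 = -53558457/559137800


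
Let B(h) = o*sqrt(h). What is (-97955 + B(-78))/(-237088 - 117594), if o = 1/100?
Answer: 97955/354682 - I*sqrt(78)/35468200 ≈ 0.27618 - 2.4901e-7*I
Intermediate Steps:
o = 1/100 ≈ 0.010000
B(h) = sqrt(h)/100
(-97955 + B(-78))/(-237088 - 117594) = (-97955 + sqrt(-78)/100)/(-237088 - 117594) = (-97955 + (I*sqrt(78))/100)/(-354682) = (-97955 + I*sqrt(78)/100)*(-1/354682) = 97955/354682 - I*sqrt(78)/35468200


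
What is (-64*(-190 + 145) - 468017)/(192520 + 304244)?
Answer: -465137/496764 ≈ -0.93633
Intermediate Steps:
(-64*(-190 + 145) - 468017)/(192520 + 304244) = (-64*(-45) - 468017)/496764 = (2880 - 468017)*(1/496764) = -465137*1/496764 = -465137/496764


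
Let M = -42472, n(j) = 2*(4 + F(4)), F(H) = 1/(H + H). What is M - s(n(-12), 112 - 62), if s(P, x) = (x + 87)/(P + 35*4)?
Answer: -25186444/593 ≈ -42473.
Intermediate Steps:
F(H) = 1/(2*H)
n(j) = 33/4 (n(j) = 2*(4 + (½)/4) = 2*(4 + (½)*(¼)) = 2*(4 + ⅛) = 2*(33/8) = 33/4)
s(P, x) = (87 + x)/(140 + P) (s(P, x) = (87 + x)/(P + 140) = (87 + x)/(140 + P))
M - s(n(-12), 112 - 62) = -42472 - (87 + (112 - 62))/(140 + 33/4) = -42472 - (87 + 50)/593/4 = -42472 - 4*137/593 = -42472 - 1*548/593 = -42472 - 548/593 = -25186444/593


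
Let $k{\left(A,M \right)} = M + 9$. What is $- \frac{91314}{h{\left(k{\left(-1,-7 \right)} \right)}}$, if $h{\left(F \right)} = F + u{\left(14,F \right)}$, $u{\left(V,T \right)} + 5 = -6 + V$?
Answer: $- \frac{91314}{5} \approx -18263.0$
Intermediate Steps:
$u{\left(V,T \right)} = -11 + V$ ($u{\left(V,T \right)} = -5 + \left(-6 + V\right) = -11 + V$)
$k{\left(A,M \right)} = 9 + M$
$h{\left(F \right)} = 3 + F$ ($h{\left(F \right)} = F + \left(-11 + 14\right) = F + 3 = 3 + F$)
$- \frac{91314}{h{\left(k{\left(-1,-7 \right)} \right)}} = - \frac{91314}{3 + \left(9 - 7\right)} = - \frac{91314}{3 + 2} = - \frac{91314}{5}$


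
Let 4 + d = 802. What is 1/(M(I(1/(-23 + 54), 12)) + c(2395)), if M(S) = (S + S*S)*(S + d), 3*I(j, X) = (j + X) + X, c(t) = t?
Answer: 804357/48724088305 ≈ 1.6508e-5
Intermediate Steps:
d = 798 (d = -4 + 802 = 798)
I(j, X) = j/3 + 2*X/3 (I(j, X) = ((j + X) + X)/3 = ((X + j) + X)/3 = (j + 2*X)/3 = j/3 + 2*X/3)
M(S) = (798 + S)*(S + S²) (M(S) = (S + S*S)*(S + 798) = (S + S²)*(798 + S) = (798 + S)*(S + S²))
1/(M(I(1/(-23 + 54), 12)) + c(2395)) = 1/((1/(3*(-23 + 54)) + (⅔)*12)*(798 + (1/(3*(-23 + 54)) + (⅔)*12)² + 799*(1/(3*(-23 + 54)) + (⅔)*12)) + 2395) = 1/(((⅓)/31 + 8)*(798 + ((⅓)/31 + 8)² + 799*((⅓)/31 + 8)) + 2395) = 1/(((⅓)*(1/31) + 8)*(798 + ((⅓)*(1/31) + 8)² + 799*((⅓)*(1/31) + 8)) + 2395) = 1/((1/93 + 8)*(798 + (1/93 + 8)² + 799*(1/93 + 8)) + 2395) = 1/(745*(798 + (745/93)² + 799*(745/93))/93 + 2395) = 1/(745*(798 + 555025/8649 + 595255/93)/93 + 2395) = 1/((745/93)*(62815642/8649) + 2395) = 1/(46797653290/804357 + 2395) = 1/(48724088305/804357) = 804357/48724088305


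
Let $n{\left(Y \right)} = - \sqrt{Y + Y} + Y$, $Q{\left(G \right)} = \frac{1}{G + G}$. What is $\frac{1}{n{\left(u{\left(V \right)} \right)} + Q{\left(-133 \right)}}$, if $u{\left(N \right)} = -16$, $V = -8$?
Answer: $- \frac{1132362}{20386241} + \frac{283024 i \sqrt{2}}{20386241} \approx -0.055545 + 0.019634 i$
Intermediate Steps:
$Q{\left(G \right)} = \frac{1}{2 G}$
$n{\left(Y \right)} = Y - \sqrt{2} \sqrt{Y}$ ($n{\left(Y \right)} = - \sqrt{2 Y} + Y = - \sqrt{2} \sqrt{Y} + Y = Y - \sqrt{2} \sqrt{Y}$)
$\frac{1}{n{\left(u{\left(V \right)} \right)} + Q{\left(-133 \right)}} = \frac{1}{\left(-16 - \sqrt{2} \sqrt{-16}\right) + \frac{1}{2 \left(-133\right)}} = \frac{1}{\left(-16 - \sqrt{2} \cdot 4 i\right) + \frac{1}{2} \left(- \frac{1}{133}\right)} = \frac{1}{\left(-16 - 4 i \sqrt{2}\right) - \frac{1}{266}} = \frac{1}{- \frac{4257}{266} - 4 i \sqrt{2}}$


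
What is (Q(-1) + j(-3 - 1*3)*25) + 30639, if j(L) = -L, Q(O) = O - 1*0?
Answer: 30788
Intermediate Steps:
Q(O) = O (Q(O) = O + 0 = O)
(Q(-1) + j(-3 - 1*3)*25) + 30639 = (-1 - (-3 - 1*3)*25) + 30639 = (-1 - (-3 - 3)*25) + 30639 = (-1 - 1*(-6)*25) + 30639 = (-1 + 6*25) + 30639 = (-1 + 150) + 30639 = 149 + 30639 = 30788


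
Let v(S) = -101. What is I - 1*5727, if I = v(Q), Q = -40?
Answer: -5828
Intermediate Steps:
I = -101
I - 1*5727 = -101 - 1*5727 = -101 - 5727 = -5828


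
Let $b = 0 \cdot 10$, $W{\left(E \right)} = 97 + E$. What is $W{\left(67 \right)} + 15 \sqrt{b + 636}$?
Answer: $164 + 30 \sqrt{159} \approx 542.29$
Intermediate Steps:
$b = 0$
$W{\left(67 \right)} + 15 \sqrt{b + 636} = \left(97 + 67\right) + 15 \sqrt{0 + 636} = 164 + 15 \sqrt{636} = 164 + 15 \cdot 2 \sqrt{159} = 164 + 30 \sqrt{159}$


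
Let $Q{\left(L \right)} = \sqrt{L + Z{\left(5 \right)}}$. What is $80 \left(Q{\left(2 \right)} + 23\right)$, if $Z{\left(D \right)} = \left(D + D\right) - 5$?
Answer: $1840 + 80 \sqrt{7} \approx 2051.7$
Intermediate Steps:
$Z{\left(D \right)} = -5 + 2 D$ ($Z{\left(D \right)} = 2 D - 5 = -5 + 2 D$)
$Q{\left(L \right)} = \sqrt{5 + L}$ ($Q{\left(L \right)} = \sqrt{L + \left(-5 + 2 \cdot 5\right)} = \sqrt{L + \left(-5 + 10\right)} = \sqrt{L + 5} = \sqrt{5 + L}$)
$80 \left(Q{\left(2 \right)} + 23\right) = 80 \left(\sqrt{5 + 2} + 23\right) = 80 \left(\sqrt{7} + 23\right) = 80 \left(23 + \sqrt{7}\right) = 1840 + 80 \sqrt{7}$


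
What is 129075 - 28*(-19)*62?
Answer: 162059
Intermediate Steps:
129075 - 28*(-19)*62 = 129075 - (-532)*62 = 129075 - 1*(-32984) = 129075 + 32984 = 162059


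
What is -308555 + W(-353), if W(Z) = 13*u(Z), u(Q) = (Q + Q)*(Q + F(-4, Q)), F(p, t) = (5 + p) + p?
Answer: 2958813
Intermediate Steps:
F(p, t) = 5 + 2*p
u(Q) = 2*Q*(-3 + Q) (u(Q) = (Q + Q)*(Q + (5 + 2*(-4))) = (2*Q)*(Q + (5 - 8)) = (2*Q)*(Q - 3) = (2*Q)*(-3 + Q) = 2*Q*(-3 + Q))
W(Z) = 26*Z*(-3 + Z) (W(Z) = 13*(2*Z*(-3 + Z)) = 26*Z*(-3 + Z))
-308555 + W(-353) = -308555 + 26*(-353)*(-3 - 353) = -308555 + 26*(-353)*(-356) = -308555 + 3267368 = 2958813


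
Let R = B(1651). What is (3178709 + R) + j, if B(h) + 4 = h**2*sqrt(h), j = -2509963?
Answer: 668742 + 2725801*sqrt(1651) ≈ 1.1142e+8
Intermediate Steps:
B(h) = -4 + h**(5/2) (B(h) = -4 + h**2*sqrt(h) = -4 + h**(5/2))
R = -4 + 2725801*sqrt(1651) (R = -4 + 1651**(5/2) = -4 + 2725801*sqrt(1651) ≈ 1.1076e+8)
(3178709 + R) + j = (3178709 + (-4 + 2725801*sqrt(1651))) - 2509963 = (3178705 + 2725801*sqrt(1651)) - 2509963 = 668742 + 2725801*sqrt(1651)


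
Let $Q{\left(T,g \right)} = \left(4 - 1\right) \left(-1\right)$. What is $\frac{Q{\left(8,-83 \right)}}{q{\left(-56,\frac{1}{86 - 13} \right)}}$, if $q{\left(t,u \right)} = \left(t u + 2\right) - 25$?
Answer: $\frac{219}{1735} \approx 0.12622$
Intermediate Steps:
$q{\left(t,u \right)} = -23 + t u$ ($q{\left(t,u \right)} = \left(2 + t u\right) - 25 = -23 + t u$)
$Q{\left(T,g \right)} = -3$ ($Q{\left(T,g \right)} = 3 \left(-1\right) = -3$)
$\frac{Q{\left(8,-83 \right)}}{q{\left(-56,\frac{1}{86 - 13} \right)}} = - \frac{3}{-23 - \frac{56}{86 - 13}} = - \frac{3}{-23 - \frac{56}{73}} = - \frac{3}{- \frac{1735}{73}} = \left(-3\right) \left(- \frac{73}{1735}\right) = \frac{219}{1735}$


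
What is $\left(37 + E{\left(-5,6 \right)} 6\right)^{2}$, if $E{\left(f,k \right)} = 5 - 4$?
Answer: $1849$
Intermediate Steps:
$E{\left(f,k \right)} = 1$
$\left(37 + E{\left(-5,6 \right)} 6\right)^{2} = \left(37 + 1 \cdot 6\right)^{2} = \left(37 + 6\right)^{2} = 43^{2} = 1849$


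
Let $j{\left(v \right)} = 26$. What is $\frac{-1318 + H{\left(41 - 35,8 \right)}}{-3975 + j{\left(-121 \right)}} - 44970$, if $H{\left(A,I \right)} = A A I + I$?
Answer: $- \frac{177585508}{3949} \approx -44970.0$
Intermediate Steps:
$H{\left(A,I \right)} = I + I A^{2}$ ($H{\left(A,I \right)} = A^{2} I + I = I A^{2} + I = I + I A^{2}$)
$\frac{-1318 + H{\left(41 - 35,8 \right)}}{-3975 + j{\left(-121 \right)}} - 44970 = \frac{-1318 + 8 \left(1 + \left(41 - 35\right)^{2}\right)}{-3975 + 26} - 44970 = \frac{-1318 + 8 \left(1 + 6^{2}\right)}{-3949} - 44970 = \left(-1318 + 8 \left(1 + 36\right)\right) \left(- \frac{1}{3949}\right) - 44970 = \left(-1318 + 8 \cdot 37\right) \left(- \frac{1}{3949}\right) - 44970 = \left(-1318 + 296\right) \left(- \frac{1}{3949}\right) - 44970 = \left(-1022\right) \left(- \frac{1}{3949}\right) - 44970 = \frac{1022}{3949} - 44970 = - \frac{177585508}{3949}$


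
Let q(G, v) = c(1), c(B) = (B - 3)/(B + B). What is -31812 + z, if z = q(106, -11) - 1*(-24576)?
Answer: -7237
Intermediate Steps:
c(B) = (-3 + B)/(2*B) (c(B) = (-3 + B)/((2*B)) = (-3 + B)*(1/(2*B)) = (-3 + B)/(2*B))
q(G, v) = -1 (q(G, v) = (½)*(-3 + 1)/1 = (½)*1*(-2) = -1)
z = 24575 (z = -1 - 1*(-24576) = -1 + 24576 = 24575)
-31812 + z = -31812 + 24575 = -7237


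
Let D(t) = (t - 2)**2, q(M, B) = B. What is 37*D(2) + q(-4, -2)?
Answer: -2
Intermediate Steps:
D(t) = (-2 + t)**2
37*D(2) + q(-4, -2) = 37*(-2 + 2)**2 - 2 = 37*0**2 - 2 = 37*0 - 2 = 0 - 2 = -2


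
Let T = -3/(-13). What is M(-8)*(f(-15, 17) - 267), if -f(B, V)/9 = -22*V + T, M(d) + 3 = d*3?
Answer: -1087020/13 ≈ -83617.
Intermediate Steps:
M(d) = -3 + 3*d (M(d) = -3 + d*3 = -3 + 3*d)
T = 3/13 (T = -3*(-1/13) = 3/13 ≈ 0.23077)
f(B, V) = -27/13 + 198*V (f(B, V) = -9*(-22*V + 3/13) = -9*(3/13 - 22*V) = -27/13 + 198*V)
M(-8)*(f(-15, 17) - 267) = (-3 + 3*(-8))*((-27/13 + 198*17) - 267) = (-3 - 24)*((-27/13 + 3366) - 267) = -27*(43731/13 - 267) = -27*40260/13 = -1087020/13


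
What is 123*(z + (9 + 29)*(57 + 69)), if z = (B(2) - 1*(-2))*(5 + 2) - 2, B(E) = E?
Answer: 592122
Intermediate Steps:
z = 26 (z = (2 - 1*(-2))*(5 + 2) - 2 = (2 + 2)*7 - 2 = 4*7 - 2 = 28 - 2 = 26)
123*(z + (9 + 29)*(57 + 69)) = 123*(26 + (9 + 29)*(57 + 69)) = 123*(26 + 38*126) = 123*(26 + 4788) = 123*4814 = 592122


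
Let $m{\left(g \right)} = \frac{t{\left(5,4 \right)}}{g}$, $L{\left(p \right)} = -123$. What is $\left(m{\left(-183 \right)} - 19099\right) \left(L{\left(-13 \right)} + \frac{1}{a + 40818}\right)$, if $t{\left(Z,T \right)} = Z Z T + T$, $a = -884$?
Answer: $\frac{17168109620701}{7307922} \approx 2.3492 \cdot 10^{6}$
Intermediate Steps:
$t{\left(Z,T \right)} = T + T Z^{2}$ ($t{\left(Z,T \right)} = Z^{2} T + T = T Z^{2} + T = T + T Z^{2}$)
$m{\left(g \right)} = \frac{104}{g}$ ($m{\left(g \right)} = \frac{4 \left(1 + 5^{2}\right)}{g} = \frac{4 \left(1 + 25\right)}{g} = \frac{4 \cdot 26}{g} = \frac{104}{g}$)
$\left(m{\left(-183 \right)} - 19099\right) \left(L{\left(-13 \right)} + \frac{1}{a + 40818}\right) = \left(\frac{104}{-183} - 19099\right) \left(-123 + \frac{1}{-884 + 40818}\right) = \left(104 \left(- \frac{1}{183}\right) - 19099\right) \left(-123 + \frac{1}{39934}\right) = \left(- \frac{104}{183} - 19099\right) \left(-123 + \frac{1}{39934}\right) = \left(- \frac{3495221}{183}\right) \left(- \frac{4911881}{39934}\right) = \frac{17168109620701}{7307922}$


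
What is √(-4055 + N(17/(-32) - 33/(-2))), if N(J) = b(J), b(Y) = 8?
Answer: I*√4047 ≈ 63.616*I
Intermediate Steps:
N(J) = 8
√(-4055 + N(17/(-32) - 33/(-2))) = √(-4055 + 8) = √(-4047) = I*√4047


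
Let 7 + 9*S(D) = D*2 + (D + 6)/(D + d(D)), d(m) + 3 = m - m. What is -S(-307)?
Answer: 192209/2790 ≈ 68.892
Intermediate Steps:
d(m) = -3 (d(m) = -3 + (m - m) = -3 + 0 = -3)
S(D) = -7/9 + 2*D/9 + (6 + D)/(9*(-3 + D)) (S(D) = -7/9 + (D*2 + (D + 6)/(D - 3))/9 = -7/9 + (2*D + (6 + D)/(-3 + D))/9 = -7/9 + (2*D/9 + (6 + D)/(9*(-3 + D))) = -7/9 + 2*D/9 + (6 + D)/(9*(-3 + D)))
-S(-307) = -(27 - 12*(-307) + 2*(-307)**2)/(9*(-3 - 307)) = -(27 + 3684 + 2*94249)/(9*(-310)) = -(-1)*(27 + 3684 + 188498)/(9*310) = -(-1)*192209/(9*310) = -1*(-192209/2790) = 192209/2790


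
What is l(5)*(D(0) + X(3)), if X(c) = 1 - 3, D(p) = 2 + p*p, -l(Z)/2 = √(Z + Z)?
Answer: 0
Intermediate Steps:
l(Z) = -2*√2*√Z (l(Z) = -2*√(Z + Z) = -2*√2*√Z)
D(p) = 2 + p²
X(c) = -2
l(5)*(D(0) + X(3)) = (-2*√2*√5)*((2 + 0²) - 2) = (-2*√10)*((2 + 0) - 2) = (-2*√10)*(2 - 2) = -2*√10*0 = 0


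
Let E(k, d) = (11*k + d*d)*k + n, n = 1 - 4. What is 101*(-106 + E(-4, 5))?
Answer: -3333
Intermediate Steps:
n = -3
E(k, d) = -3 + k*(d**2 + 11*k) (E(k, d) = (11*k + d*d)*k - 3 = (11*k + d**2)*k - 3 = (d**2 + 11*k)*k - 3 = k*(d**2 + 11*k) - 3 = -3 + k*(d**2 + 11*k))
101*(-106 + E(-4, 5)) = 101*(-106 + (-3 + 11*(-4)**2 - 4*5**2)) = 101*(-106 + (-3 + 11*16 - 4*25)) = 101*(-106 + (-3 + 176 - 100)) = 101*(-106 + 73) = 101*(-33) = -3333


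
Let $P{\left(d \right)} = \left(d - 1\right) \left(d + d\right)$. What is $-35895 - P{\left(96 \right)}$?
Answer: $-54135$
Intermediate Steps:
$P{\left(d \right)} = 2 d \left(-1 + d\right)$ ($P{\left(d \right)} = \left(-1 + d\right) 2 d = 2 d \left(-1 + d\right)$)
$-35895 - P{\left(96 \right)} = -35895 - 2 \cdot 96 \left(-1 + 96\right) = -35895 - 2 \cdot 96 \cdot 95 = -35895 - 18240 = -54135$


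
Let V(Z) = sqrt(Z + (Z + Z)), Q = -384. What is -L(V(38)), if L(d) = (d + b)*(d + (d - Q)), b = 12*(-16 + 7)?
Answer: 41244 - 168*sqrt(114) ≈ 39450.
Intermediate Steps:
b = -108 (b = 12*(-9) = -108)
V(Z) = sqrt(3)*sqrt(Z) (V(Z) = sqrt(Z + 2*Z) = sqrt(3*Z) = sqrt(3)*sqrt(Z))
L(d) = (-108 + d)*(384 + 2*d) (L(d) = (d - 108)*(d + (d - 1*(-384))) = (-108 + d)*(d + (d + 384)) = (-108 + d)*(d + (384 + d)) = (-108 + d)*(384 + 2*d))
-L(V(38)) = -(-41472 + 2*(sqrt(3)*sqrt(38))**2 + 168*(sqrt(3)*sqrt(38))) = -(-41472 + 2*(sqrt(114))**2 + 168*sqrt(114)) = -(-41472 + 2*114 + 168*sqrt(114)) = -(-41472 + 228 + 168*sqrt(114)) = -(-41244 + 168*sqrt(114)) = 41244 - 168*sqrt(114)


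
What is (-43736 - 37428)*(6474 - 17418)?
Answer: 888258816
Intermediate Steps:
(-43736 - 37428)*(6474 - 17418) = -81164*(-10944) = 888258816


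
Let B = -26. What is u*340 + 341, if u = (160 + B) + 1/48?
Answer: 550897/12 ≈ 45908.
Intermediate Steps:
u = 6433/48 (u = (160 - 26) + 1/48 = 134 + 1/48 = 6433/48 ≈ 134.02)
u*340 + 341 = (6433/48)*340 + 341 = 546805/12 + 341 = 550897/12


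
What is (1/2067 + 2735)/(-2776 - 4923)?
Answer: -5653246/15913833 ≈ -0.35524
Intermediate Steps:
(1/2067 + 2735)/(-2776 - 4923) = (1/2067 + 2735)/(-7699) = (5653246/2067)*(-1/7699) = -5653246/15913833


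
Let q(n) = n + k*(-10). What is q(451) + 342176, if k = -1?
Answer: 342637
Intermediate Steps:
q(n) = 10 + n (q(n) = n - 1*(-10) = n + 10 = 10 + n)
q(451) + 342176 = (10 + 451) + 342176 = 461 + 342176 = 342637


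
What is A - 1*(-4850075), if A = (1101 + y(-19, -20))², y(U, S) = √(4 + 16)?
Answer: 6062296 + 4404*√5 ≈ 6.0721e+6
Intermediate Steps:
y(U, S) = 2*√5 (y(U, S) = √20 = 2*√5)
A = (1101 + 2*√5)² ≈ 1.2221e+6
A - 1*(-4850075) = (1212221 + 4404*√5) - 1*(-4850075) = (1212221 + 4404*√5) + 4850075 = 6062296 + 4404*√5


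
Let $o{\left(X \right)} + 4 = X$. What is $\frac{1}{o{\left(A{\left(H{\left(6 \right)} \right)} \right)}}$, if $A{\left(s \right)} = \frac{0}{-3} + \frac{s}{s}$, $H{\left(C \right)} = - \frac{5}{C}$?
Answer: $- \frac{1}{3} \approx -0.33333$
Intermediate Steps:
$A{\left(s \right)} = 1$ ($A{\left(s \right)} = 0 \left(- \frac{1}{3}\right) + 1 = 0 + 1 = 1$)
$o{\left(X \right)} = -4 + X$
$\frac{1}{o{\left(A{\left(H{\left(6 \right)} \right)} \right)}} = \frac{1}{-4 + 1} = \frac{1}{-3} = - \frac{1}{3}$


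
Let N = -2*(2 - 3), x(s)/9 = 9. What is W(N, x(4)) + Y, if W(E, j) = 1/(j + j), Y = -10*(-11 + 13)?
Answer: -3239/162 ≈ -19.994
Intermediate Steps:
x(s) = 81 (x(s) = 9*9 = 81)
N = 2 (N = -2*(-1) = 2)
Y = -20 (Y = -10*2 = -20)
W(E, j) = 1/(2*j)
W(N, x(4)) + Y = (½)/81 - 20 = (½)*(1/81) - 20 = 1/162 - 20 = -3239/162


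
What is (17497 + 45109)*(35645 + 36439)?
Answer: 4512890904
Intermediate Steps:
(17497 + 45109)*(35645 + 36439) = 62606*72084 = 4512890904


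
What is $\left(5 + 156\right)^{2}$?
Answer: $25921$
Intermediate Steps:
$\left(5 + 156\right)^{2} = 161^{2} = 25921$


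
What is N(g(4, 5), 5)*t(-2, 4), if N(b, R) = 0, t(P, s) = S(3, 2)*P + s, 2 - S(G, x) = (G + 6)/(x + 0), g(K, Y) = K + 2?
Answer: 0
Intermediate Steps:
g(K, Y) = 2 + K
S(G, x) = 2 - (6 + G)/x (S(G, x) = 2 - (G + 6)/(x + 0) = 2 - (6 + G)/x)
t(P, s) = s - 5*P/2 (t(P, s) = ((-6 - 1*3 + 2*2)/2)*P + s = ((-6 - 3 + 4)/2)*P + s = ((½)*(-5))*P + s = -5*P/2 + s = s - 5*P/2)
N(g(4, 5), 5)*t(-2, 4) = 0*(4 - 5/2*(-2)) = 0*(4 + 5) = 0*9 = 0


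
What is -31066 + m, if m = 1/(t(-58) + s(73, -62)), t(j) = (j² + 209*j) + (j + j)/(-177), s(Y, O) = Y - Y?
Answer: -48153853477/1550050 ≈ -31066.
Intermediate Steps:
s(Y, O) = 0
t(j) = j² + 36991*j/177 (t(j) = (j² + 209*j) - 2*j/177 = j² + 36991*j/177)
m = -177/1550050 (m = 1/((1/177)*(-58)*(36991 + 177*(-58)) + 0) = 1/((1/177)*(-58)*(36991 - 10266) + 0) = 1/((1/177)*(-58)*26725 + 0) = 1/(-1550050/177 + 0) = 1/(-1550050/177) = -177/1550050 ≈ -0.00011419)
-31066 + m = -31066 - 177/1550050 = -48153853477/1550050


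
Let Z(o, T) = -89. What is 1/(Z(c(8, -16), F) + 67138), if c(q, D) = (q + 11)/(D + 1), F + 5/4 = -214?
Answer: 1/67049 ≈ 1.4914e-5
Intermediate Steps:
F = -861/4 (F = -5/4 - 214 = -861/4 ≈ -215.25)
c(q, D) = (11 + q)/(1 + D)
1/(Z(c(8, -16), F) + 67138) = 1/(-89 + 67138) = 1/67049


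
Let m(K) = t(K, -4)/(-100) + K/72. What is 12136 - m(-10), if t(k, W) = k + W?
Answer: 10922399/900 ≈ 12136.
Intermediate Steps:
t(k, W) = W + k
m(K) = 1/25 + 7*K/1800 (m(K) = (-4 + K)/(-100) + K/72 = (-4 + K)*(-1/100) + K*(1/72) = (1/25 - K/100) + K/72 = 1/25 + 7*K/1800)
12136 - m(-10) = 12136 - (1/25 + (7/1800)*(-10)) = 12136 - (1/25 - 7/180) = 12136 - 1*1/900 = 12136 - 1/900 = 10922399/900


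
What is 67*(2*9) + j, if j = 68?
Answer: 1274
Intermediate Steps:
67*(2*9) + j = 67*(2*9) + 68 = 67*18 + 68 = 1206 + 68 = 1274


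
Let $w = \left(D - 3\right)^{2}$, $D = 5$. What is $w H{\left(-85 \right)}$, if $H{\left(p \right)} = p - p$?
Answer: $0$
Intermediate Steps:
$H{\left(p \right)} = 0$
$w = 4$ ($w = \left(5 - 3\right)^{2} = 2^{2} = 4$)
$w H{\left(-85 \right)} = 4 \cdot 0 = 0$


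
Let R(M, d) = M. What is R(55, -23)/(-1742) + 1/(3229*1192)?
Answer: -105845749/3352451128 ≈ -0.031573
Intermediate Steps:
R(55, -23)/(-1742) + 1/(3229*1192) = 55/(-1742) + 1/(3229*1192) = 55*(-1/1742) + (1/3229)*(1/1192) = -55/1742 + 1/3848968 = -105845749/3352451128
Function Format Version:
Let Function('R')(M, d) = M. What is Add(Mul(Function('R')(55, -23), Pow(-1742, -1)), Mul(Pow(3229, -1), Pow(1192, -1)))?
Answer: Rational(-105845749, 3352451128) ≈ -0.031573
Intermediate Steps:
Add(Mul(Function('R')(55, -23), Pow(-1742, -1)), Mul(Pow(3229, -1), Pow(1192, -1))) = Add(Mul(55, Pow(-1742, -1)), Mul(Pow(3229, -1), Pow(1192, -1))) = Add(Mul(55, Rational(-1, 1742)), Mul(Rational(1, 3229), Rational(1, 1192))) = Add(Rational(-55, 1742), Rational(1, 3848968)) = Rational(-105845749, 3352451128)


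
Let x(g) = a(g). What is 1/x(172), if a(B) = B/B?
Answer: 1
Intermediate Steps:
a(B) = 1
x(g) = 1
1/x(172) = 1/1 = 1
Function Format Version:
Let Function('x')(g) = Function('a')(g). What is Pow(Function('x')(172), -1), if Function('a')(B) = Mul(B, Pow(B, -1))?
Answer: 1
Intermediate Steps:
Function('a')(B) = 1
Function('x')(g) = 1
Pow(Function('x')(172), -1) = Pow(1, -1) = 1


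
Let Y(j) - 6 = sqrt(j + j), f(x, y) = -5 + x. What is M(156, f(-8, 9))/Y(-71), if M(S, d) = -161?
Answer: -483/89 + 161*I*sqrt(142)/178 ≈ -5.427 + 10.778*I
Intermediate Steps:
Y(j) = 6 + sqrt(2)*sqrt(j) (Y(j) = 6 + sqrt(j + j) = 6 + sqrt(2*j) = 6 + sqrt(2)*sqrt(j))
M(156, f(-8, 9))/Y(-71) = -161/(6 + sqrt(2)*sqrt(-71)) = -161/(6 + sqrt(2)*(I*sqrt(71))) = -161/(6 + I*sqrt(142))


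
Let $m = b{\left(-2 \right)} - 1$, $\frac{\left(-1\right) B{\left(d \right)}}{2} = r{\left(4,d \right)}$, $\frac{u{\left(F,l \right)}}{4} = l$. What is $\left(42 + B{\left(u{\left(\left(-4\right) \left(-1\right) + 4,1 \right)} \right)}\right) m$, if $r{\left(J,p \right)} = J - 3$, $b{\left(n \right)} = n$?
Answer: $-120$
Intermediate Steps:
$u{\left(F,l \right)} = 4 l$
$r{\left(J,p \right)} = -3 + J$ ($r{\left(J,p \right)} = J - 3 = -3 + J$)
$B{\left(d \right)} = -2$ ($B{\left(d \right)} = - 2 \left(-3 + 4\right) = \left(-2\right) 1 = -2$)
$m = -3$ ($m = -2 - 1 = -3$)
$\left(42 + B{\left(u{\left(\left(-4\right) \left(-1\right) + 4,1 \right)} \right)}\right) m = \left(42 - 2\right) \left(-3\right) = 40 \left(-3\right) = -120$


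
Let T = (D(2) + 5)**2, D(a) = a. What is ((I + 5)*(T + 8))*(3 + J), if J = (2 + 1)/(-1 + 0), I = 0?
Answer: 0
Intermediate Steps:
T = 49 (T = (2 + 5)**2 = 7**2 = 49)
J = -3 (J = 3/(-1) = 3*(-1) = -3)
((I + 5)*(T + 8))*(3 + J) = ((0 + 5)*(49 + 8))*(3 - 3) = (5*57)*0 = 285*0 = 0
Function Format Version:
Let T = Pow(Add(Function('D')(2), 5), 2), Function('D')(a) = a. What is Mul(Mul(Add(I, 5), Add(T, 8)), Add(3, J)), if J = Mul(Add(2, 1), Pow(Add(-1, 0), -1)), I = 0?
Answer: 0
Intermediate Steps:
T = 49 (T = Pow(Add(2, 5), 2) = Pow(7, 2) = 49)
J = -3 (J = Mul(3, Pow(-1, -1)) = Mul(3, -1) = -3)
Mul(Mul(Add(I, 5), Add(T, 8)), Add(3, J)) = Mul(Mul(Add(0, 5), Add(49, 8)), Add(3, -3)) = Mul(Mul(5, 57), 0) = Mul(285, 0) = 0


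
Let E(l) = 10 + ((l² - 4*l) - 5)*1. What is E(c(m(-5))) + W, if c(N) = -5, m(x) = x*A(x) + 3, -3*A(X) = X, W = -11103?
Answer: -11053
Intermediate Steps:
A(X) = -X/3
m(x) = 3 - x²/3 (m(x) = x*(-x/3) + 3 = -x²/3 + 3 = 3 - x²/3)
E(l) = 5 + l² - 4*l (E(l) = 10 + (-5 + l² - 4*l)*1 = 10 + (-5 + l² - 4*l) = 5 + l² - 4*l)
E(c(m(-5))) + W = (5 + (-5)² - 4*(-5)) - 11103 = (5 + 25 + 20) - 11103 = 50 - 11103 = -11053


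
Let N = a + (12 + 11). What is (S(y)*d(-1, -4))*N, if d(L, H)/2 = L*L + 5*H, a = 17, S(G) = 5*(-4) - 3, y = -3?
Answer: 34960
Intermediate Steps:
S(G) = -23 (S(G) = -20 - 3 = -23)
d(L, H) = 2*L**2 + 10*H (d(L, H) = 2*(L*L + 5*H) = 2*(L**2 + 5*H) = 2*L**2 + 10*H)
N = 40 (N = 17 + (12 + 11) = 17 + 23 = 40)
(S(y)*d(-1, -4))*N = -23*(2*(-1)**2 + 10*(-4))*40 = -23*(2*1 - 40)*40 = -23*(2 - 40)*40 = -23*(-38)*40 = 874*40 = 34960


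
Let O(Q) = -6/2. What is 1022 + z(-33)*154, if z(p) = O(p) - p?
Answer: 5642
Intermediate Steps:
O(Q) = -3 (O(Q) = -6*1/2 = -3)
z(p) = -3 - p
1022 + z(-33)*154 = 1022 + (-3 - 1*(-33))*154 = 1022 + (-3 + 33)*154 = 1022 + 30*154 = 1022 + 4620 = 5642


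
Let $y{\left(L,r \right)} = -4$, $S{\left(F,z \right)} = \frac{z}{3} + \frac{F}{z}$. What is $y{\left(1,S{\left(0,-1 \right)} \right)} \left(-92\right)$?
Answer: $368$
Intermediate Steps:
$S{\left(F,z \right)} = \frac{z}{3} + \frac{F}{z}$ ($S{\left(F,z \right)} = z \frac{1}{3} + \frac{F}{z} = \frac{z}{3} + \frac{F}{z}$)
$y{\left(1,S{\left(0,-1 \right)} \right)} \left(-92\right) = \left(-4\right) \left(-92\right) = 368$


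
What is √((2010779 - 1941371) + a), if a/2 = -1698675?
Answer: I*√3327942 ≈ 1824.3*I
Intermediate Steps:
a = -3397350 (a = 2*(-1698675) = -3397350)
√((2010779 - 1941371) + a) = √((2010779 - 1941371) - 3397350) = √(69408 - 3397350) = √(-3327942) = I*√3327942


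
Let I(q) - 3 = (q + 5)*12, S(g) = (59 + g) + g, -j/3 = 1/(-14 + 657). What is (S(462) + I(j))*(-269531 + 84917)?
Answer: -124160668788/643 ≈ -1.9310e+8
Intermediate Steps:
j = -3/643 (j = -3/(-14 + 657) = -3/643 ≈ -0.0046656)
S(g) = 59 + 2*g
I(q) = 63 + 12*q (I(q) = 3 + (q + 5)*12 = 3 + (5 + q)*12 = 3 + (60 + 12*q) = 63 + 12*q)
(S(462) + I(j))*(-269531 + 84917) = ((59 + 2*462) + (63 + 12*(-3/643)))*(-269531 + 84917) = ((59 + 924) + (63 - 36/643))*(-184614) = (983 + 40473/643)*(-184614) = (672542/643)*(-184614) = -124160668788/643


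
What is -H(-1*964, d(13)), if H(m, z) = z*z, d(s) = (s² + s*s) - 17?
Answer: -103041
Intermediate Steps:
d(s) = -17 + 2*s² (d(s) = (s² + s²) - 17 = 2*s² - 17 = -17 + 2*s²)
H(m, z) = z²
-H(-1*964, d(13)) = -(-17 + 2*13²)² = -(-17 + 2*169)² = -(-17 + 338)² = -1*321² = -1*103041 = -103041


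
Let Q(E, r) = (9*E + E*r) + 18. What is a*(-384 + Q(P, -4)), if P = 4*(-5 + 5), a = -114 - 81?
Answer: 71370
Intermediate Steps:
a = -195
P = 0 (P = 4*0 = 0)
Q(E, r) = 18 + 9*E + E*r
a*(-384 + Q(P, -4)) = -195*(-384 + (18 + 9*0 + 0*(-4))) = -195*(-384 + (18 + 0 + 0)) = -195*(-384 + 18) = -195*(-366) = 71370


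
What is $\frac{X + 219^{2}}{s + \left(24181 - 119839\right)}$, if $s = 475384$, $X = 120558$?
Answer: $\frac{5811}{13094} \approx 0.44379$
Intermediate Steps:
$\frac{X + 219^{2}}{s + \left(24181 - 119839\right)} = \frac{120558 + 219^{2}}{475384 + \left(24181 - 119839\right)} = \frac{120558 + 47961}{475384 - 95658} = \frac{168519}{379726} = 168519 \cdot \frac{1}{379726} = \frac{5811}{13094}$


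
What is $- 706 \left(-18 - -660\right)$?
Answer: $-453252$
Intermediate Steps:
$- 706 \left(-18 - -660\right) = - 706 \left(-18 + 660\right) = \left(-706\right) 642 = -453252$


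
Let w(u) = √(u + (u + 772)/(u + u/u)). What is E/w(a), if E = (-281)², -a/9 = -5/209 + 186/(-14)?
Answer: 78961*√2124907980871987465/16438501010 ≈ 7002.0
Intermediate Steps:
a = 175248/1463 (a = -9*(-5/209 + 186/(-14)) = -9*(-5*1/209 + 186*(-1/14)) = -9*(-5/209 - 93/7) = -9*(-19472/1463) = 175248/1463 ≈ 119.79)
w(u) = √(u + (772 + u)/(1 + u)) (w(u) = √(u + (772 + u)/(u + 1)) = √(u + (772 + u)/(1 + u)))
E = 78961
E/w(a) = 78961/(√((772 + 175248/1463 + 175248*(1 + 175248/1463)/1463)/(1 + 175248/1463))) = 78961/(√((772 + 175248/1463 + (175248/1463)*(176711/1463))/(176711/1463))) = 78961/(√(1463*(772 + 175248/1463 + 30968249328/2140369)/176711)) = 78961/(√((1463/176711)*(32877002020/2140369))) = 78961/(√(32877002020/258528193)) = 78961/((2*√2124907980871987465/258528193)) = 78961*(√2124907980871987465/16438501010) = 78961*√2124907980871987465/16438501010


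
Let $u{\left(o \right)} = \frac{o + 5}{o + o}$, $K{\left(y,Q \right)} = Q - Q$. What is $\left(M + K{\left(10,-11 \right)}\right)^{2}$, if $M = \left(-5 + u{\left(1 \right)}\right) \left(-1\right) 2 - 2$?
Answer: $4$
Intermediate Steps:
$K{\left(y,Q \right)} = 0$
$u{\left(o \right)} = \frac{5 + o}{2 o}$
$M = 2$ ($M = \left(-5 + \frac{5 + 1}{2 \cdot 1}\right) \left(-1\right) 2 - 2 = \left(-5 + \frac{1}{2} \cdot 1 \cdot 6\right) \left(-1\right) 2 - 2 = \left(-5 + 3\right) \left(-1\right) 2 - 2 = \left(-2\right) \left(-1\right) 2 - 2 = 2 \cdot 2 - 2 = 4 - 2 = 2$)
$\left(M + K{\left(10,-11 \right)}\right)^{2} = \left(2 + 0\right)^{2} = 2^{2} = 4$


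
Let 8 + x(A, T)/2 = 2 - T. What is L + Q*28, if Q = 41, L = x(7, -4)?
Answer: 1144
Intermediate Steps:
x(A, T) = -12 - 2*T (x(A, T) = -16 + 2*(2 - T) = -16 + (4 - 2*T) = -12 - 2*T)
L = -4 (L = -12 - 2*(-4) = -12 + 8 = -4)
L + Q*28 = -4 + 41*28 = -4 + 1148 = 1144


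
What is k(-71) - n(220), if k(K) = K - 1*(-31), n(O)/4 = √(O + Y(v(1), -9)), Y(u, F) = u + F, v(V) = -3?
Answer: -40 - 16*√13 ≈ -97.689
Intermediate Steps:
Y(u, F) = F + u
n(O) = 4*√(-12 + O) (n(O) = 4*√(O + (-9 - 3)) = 4*√(O - 12) = 4*√(-12 + O))
k(K) = 31 + K (k(K) = K + 31 = 31 + K)
k(-71) - n(220) = (31 - 71) - 4*√(-12 + 220) = -40 - 4*√208 = -40 - 4*4*√13 = -40 - 16*√13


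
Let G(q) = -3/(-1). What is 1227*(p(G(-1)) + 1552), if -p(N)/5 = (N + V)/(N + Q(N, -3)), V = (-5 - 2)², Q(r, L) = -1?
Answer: 1744794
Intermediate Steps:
G(q) = 3 (G(q) = -3*(-1) = 3)
V = 49 (V = (-7)² = 49)
p(N) = -5*(49 + N)/(-1 + N) (p(N) = -5*(N + 49)/(N - 1) = -5*(49 + N)/(-1 + N))
1227*(p(G(-1)) + 1552) = 1227*(5*(-49 - 1*3)/(-1 + 3) + 1552) = 1227*(5*(-49 - 3)/2 + 1552) = 1227*(5*(½)*(-52) + 1552) = 1227*(-130 + 1552) = 1227*1422 = 1744794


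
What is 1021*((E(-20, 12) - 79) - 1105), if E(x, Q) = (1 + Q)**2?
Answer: -1036315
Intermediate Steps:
1021*((E(-20, 12) - 79) - 1105) = 1021*(((1 + 12)**2 - 79) - 1105) = 1021*((13**2 - 79) - 1105) = 1021*((169 - 79) - 1105) = 1021*(90 - 1105) = 1021*(-1015) = -1036315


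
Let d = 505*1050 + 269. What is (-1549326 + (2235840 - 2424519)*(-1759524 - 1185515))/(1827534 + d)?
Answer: 555665464155/2358053 ≈ 2.3565e+5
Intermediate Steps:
d = 530519 (d = 530250 + 269 = 530519)
(-1549326 + (2235840 - 2424519)*(-1759524 - 1185515))/(1827534 + d) = (-1549326 + (2235840 - 2424519)*(-1759524 - 1185515))/(1827534 + 530519) = (-1549326 - 188679*(-2945039))/2358053 = (-1549326 + 555667013481)*(1/2358053) = 555665464155*(1/2358053) = 555665464155/2358053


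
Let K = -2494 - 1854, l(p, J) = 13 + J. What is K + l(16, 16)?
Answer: -4319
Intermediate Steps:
K = -4348
K + l(16, 16) = -4348 + (13 + 16) = -4348 + 29 = -4319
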